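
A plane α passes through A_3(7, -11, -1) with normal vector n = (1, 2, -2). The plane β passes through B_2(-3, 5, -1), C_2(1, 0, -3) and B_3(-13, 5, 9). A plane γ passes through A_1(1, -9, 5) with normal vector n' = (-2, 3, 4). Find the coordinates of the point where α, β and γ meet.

(-1, -5, 1)

α: n·r = n·A_3 gives x + 2y - 2z = -13.
B_2C_2 = (4, -5, -2), B_2B_3 = (-10, 0, 10); a normal to β is B_2C_2 × B_2B_3 = (-50, -20, -50).
Using B_2: β has equation -50x - 20y - 50z = 100.
γ: n'·r = n'·A_1 gives -2x + 3y + 4z = -9.
Solving the 3×3 linear system x + 2y - 2z = -13, -50x - 20y - 50z = 100, -2x + 3y + 4z = -9 (e.g. by elimination or Cramer's rule, determinant = 1050) gives (-1, -5, 1).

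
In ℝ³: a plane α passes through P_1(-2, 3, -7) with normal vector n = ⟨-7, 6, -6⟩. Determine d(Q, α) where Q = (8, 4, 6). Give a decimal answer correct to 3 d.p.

12.909

α: n·r = n·P_1 gives -7x + 6y - 6z = 74.
n·Q − d = (-7)·(8) + (6)·(4) + (-6)·(6) − 74 = -142; |n| = √121.
Distance = |-142| / √121 = 142/√121 ≈ 12.909.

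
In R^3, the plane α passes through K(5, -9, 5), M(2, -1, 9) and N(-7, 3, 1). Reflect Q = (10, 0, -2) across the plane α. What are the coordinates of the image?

KM = (-3, 8, 4), KN = (-12, 12, -4); a normal to α is KM × KN = (-80, -60, 60).
Using K: α has equation -80x - 60y + 60z = 440.
λ = (n·Q − d)/|n|² = (-920 − 440)/13600 = -1/10.
Reflection = Q − 2λn = (10, 0, -2) − (-1/5)·(-80, -60, 60) = (-6, -12, 10).

(-6, -12, 10)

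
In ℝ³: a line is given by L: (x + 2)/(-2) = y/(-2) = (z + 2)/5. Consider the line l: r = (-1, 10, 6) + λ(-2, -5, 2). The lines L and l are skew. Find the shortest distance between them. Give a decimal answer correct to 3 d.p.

L has direction (-2, -2, 5) through (-2, 0, -2).
Common perpendicular direction n = (-2, -2, 5) × (-2, -5, 2) = (21, -6, 6).
With w = (-1, 10, 6) − (-2, 0, -2) = (1, 10, 8), w · n = 9.
Distance = |w · n| / |n| = |9| / √513 ≈ 0.397.

0.397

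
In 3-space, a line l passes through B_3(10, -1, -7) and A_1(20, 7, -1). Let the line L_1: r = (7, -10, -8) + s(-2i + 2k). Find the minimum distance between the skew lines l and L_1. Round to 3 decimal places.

5.715

A direction vector for l is A_1 − B_3 = (10, 8, 6).
Common perpendicular direction n = (10, 8, 6) × (-2, 0, 2) = (16, -32, 16).
With w = (7, -10, -8) − (10, -1, -7) = (-3, -9, -1), w · n = 224.
Distance = |w · n| / |n| = |224| / √1536 ≈ 5.715.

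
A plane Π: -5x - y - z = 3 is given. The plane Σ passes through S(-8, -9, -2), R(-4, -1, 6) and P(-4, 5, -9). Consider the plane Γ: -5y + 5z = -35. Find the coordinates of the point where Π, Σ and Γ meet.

(-2, 7, 0)

SR = (4, 8, 8), SP = (4, 14, -7); a normal to Σ is SR × SP = (-168, 60, 24).
Using S: Σ has equation -168x + 60y + 24z = 756.
Solving the 3×3 linear system -5x - y - z = 3, -168x + 60y + 24z = 756, -5y + 5z = -35 (e.g. by elimination or Cramer's rule, determinant = -3780) gives (-2, 7, 0).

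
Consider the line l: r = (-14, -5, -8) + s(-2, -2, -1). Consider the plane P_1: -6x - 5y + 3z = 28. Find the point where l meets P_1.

(-8, 1, -5)

Substitute r = (-14, -5, -8) + t(-2, -2, -1) into the plane: 85 + 19t = 28, so t = -3.
Intersection: (-14, -5, -8) + (-3)·(-2, -2, -1) = (-8, 1, -5).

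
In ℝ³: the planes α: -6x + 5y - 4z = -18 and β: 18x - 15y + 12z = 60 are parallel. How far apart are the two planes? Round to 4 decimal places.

0.2279

Rescale β by 1/(-3): -6x + 5y - 4z = -20. Then distance = |-18 − (-20)| / √77 ≈ 0.2279.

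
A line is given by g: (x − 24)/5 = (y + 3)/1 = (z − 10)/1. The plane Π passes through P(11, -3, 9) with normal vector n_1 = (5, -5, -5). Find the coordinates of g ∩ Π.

g has direction (5, 1, 1) through (24, -3, 10).
Π: n_1·r = n_1·P gives 5x - 5y - 5z = 25.
Substitute r = (24, -3, 10) + t(5, 1, 1) into the plane: 85 + 15t = 25, so t = -4.
Intersection: (24, -3, 10) + (-4)·(5, 1, 1) = (4, -7, 6).

(4, -7, 6)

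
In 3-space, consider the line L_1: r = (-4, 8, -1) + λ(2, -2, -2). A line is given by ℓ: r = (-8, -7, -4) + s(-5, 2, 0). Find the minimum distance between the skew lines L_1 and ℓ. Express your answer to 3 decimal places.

Common perpendicular direction n = (2, -2, -2) × (-5, 2, 0) = (4, 10, -6).
With w = (-8, -7, -4) − (-4, 8, -1) = (-4, -15, -3), w · n = -148.
Distance = |w · n| / |n| = |-148| / √152 ≈ 12.004.

12.004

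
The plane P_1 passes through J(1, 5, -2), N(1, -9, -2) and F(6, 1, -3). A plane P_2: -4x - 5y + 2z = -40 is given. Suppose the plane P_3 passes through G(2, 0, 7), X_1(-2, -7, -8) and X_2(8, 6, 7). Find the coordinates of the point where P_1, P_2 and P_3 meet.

JN = (0, -14, 0), JF = (5, -4, -1); a normal to P_1 is JN × JF = (14, 0, 70).
Using J: P_1 has equation 14x + 70z = -126.
GX_1 = (-4, -7, -15), GX_2 = (6, 6, 0); a normal to P_3 is GX_1 × GX_2 = (90, -90, 18).
Using G: P_3 has equation 90x - 90y + 18z = 306.
Solving the 3×3 linear system 14x + 70z = -126, -4x - 5y + 2z = -40, 90x - 90y + 18z = 306 (e.g. by elimination or Cramer's rule, determinant = 57960) gives (6, 2, -3).

(6, 2, -3)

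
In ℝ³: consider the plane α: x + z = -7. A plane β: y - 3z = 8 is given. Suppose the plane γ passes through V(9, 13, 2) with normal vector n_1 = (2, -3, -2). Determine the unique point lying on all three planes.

γ: n_1·r = n_1·V gives 2x - 3y - 2z = -25.
Solving the 3×3 linear system x + z = -7, y - 3z = 8, 2x - 3y - 2z = -25 (e.g. by elimination or Cramer's rule, determinant = -13) gives (-6, 5, -1).

(-6, 5, -1)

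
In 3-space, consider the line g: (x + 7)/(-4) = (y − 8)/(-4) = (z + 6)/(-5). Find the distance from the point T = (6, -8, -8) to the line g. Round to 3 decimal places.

20.506

g has direction (-4, -4, -5) through (-7, 8, -6).
Taking (-7, 8, -6) on g with direction v = (-4, -4, -5): w = T − (-7, 8, -6) = (13, -16, -2), and w × v = (72, 73, -116).
Distance = |w × v| / |v| = √23969 / √57 ≈ 20.506.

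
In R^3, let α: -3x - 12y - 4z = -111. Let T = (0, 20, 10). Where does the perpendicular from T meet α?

(-3, 8, 6)

Foot = T − λn with λ = (n·T − d)/|n|² = (-280 − (-111))/169 = -1.
Foot = (0, 20, 10) − (-1)·(-3, -12, -4) = (-3, 8, 6).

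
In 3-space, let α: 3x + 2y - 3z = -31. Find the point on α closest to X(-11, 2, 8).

(-8, 4, 5)

Foot = X − λn with λ = (n·X − d)/|n|² = (-53 − (-31))/22 = -1.
Foot = (-11, 2, 8) − (-1)·(3, 2, -3) = (-8, 4, 5).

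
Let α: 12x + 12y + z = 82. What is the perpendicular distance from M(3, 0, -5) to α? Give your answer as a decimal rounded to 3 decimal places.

n·M − d = (12)·(3) + (12)·(0) + (1)·(-5) − 82 = -51; |n| = √289.
Distance = |-51| / √289 = 51/√289 ≈ 3.000.

3.000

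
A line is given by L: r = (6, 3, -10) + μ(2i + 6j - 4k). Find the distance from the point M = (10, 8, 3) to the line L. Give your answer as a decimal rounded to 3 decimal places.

14.370

Taking (6, 3, -10) on L with direction v = (2, 6, -4): w = M − (6, 3, -10) = (4, 5, 13), and w × v = (-98, 42, 14).
Distance = |w × v| / |v| = √11564 / √56 ≈ 14.370.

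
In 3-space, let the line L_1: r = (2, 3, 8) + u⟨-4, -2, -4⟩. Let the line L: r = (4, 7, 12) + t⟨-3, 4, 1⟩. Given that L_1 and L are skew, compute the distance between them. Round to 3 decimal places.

Common perpendicular direction n = (-4, -2, -4) × (-3, 4, 1) = (14, 16, -22).
With w = (4, 7, 12) − (2, 3, 8) = (2, 4, 4), w · n = 4.
Distance = |w · n| / |n| = |4| / √936 ≈ 0.131.

0.131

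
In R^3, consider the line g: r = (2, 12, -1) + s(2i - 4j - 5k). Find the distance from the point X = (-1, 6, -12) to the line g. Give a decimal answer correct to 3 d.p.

Taking (2, 12, -1) on g with direction v = (2, -4, -5): w = X − (2, 12, -1) = (-3, -6, -11), and w × v = (-14, -37, 24).
Distance = |w × v| / |v| = √2141 / √45 ≈ 6.898.

6.898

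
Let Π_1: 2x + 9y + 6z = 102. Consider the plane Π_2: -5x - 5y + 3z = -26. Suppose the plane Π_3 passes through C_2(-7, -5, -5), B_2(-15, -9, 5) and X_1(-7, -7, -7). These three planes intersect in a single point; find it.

(-3, 10, 3)

C_2B_2 = (-8, -4, 10), C_2X_1 = (0, -2, -2); a normal to Π_3 is C_2B_2 × C_2X_1 = (28, -16, 16).
Using C_2: Π_3 has equation 28x - 16y + 16z = -196.
Solving the 3×3 linear system 2x + 9y + 6z = 102, -5x - 5y + 3z = -26, 28x - 16y + 16z = -196 (e.g. by elimination or Cramer's rule, determinant = 2732) gives (-3, 10, 3).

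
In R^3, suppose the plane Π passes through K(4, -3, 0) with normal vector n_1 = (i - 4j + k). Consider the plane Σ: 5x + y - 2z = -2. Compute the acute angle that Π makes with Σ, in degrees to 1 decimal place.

Π: n_1·r = n_1·K gives x - 4y + z = 16.
cos θ = |n₁·n₂| / (|n₁||n₂|) = |-1| / (√18 · √30).
θ = arccos(0.04303) ≈ 87.5°.

87.5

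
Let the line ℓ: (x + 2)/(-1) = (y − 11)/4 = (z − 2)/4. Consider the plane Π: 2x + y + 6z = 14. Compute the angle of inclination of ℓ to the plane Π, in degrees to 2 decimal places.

44.98

ℓ has direction (-1, 4, 4) through (-2, 11, 2).
sin θ = |n·v| / (|n||v|) = |26| / (√41 · √33) = 0.70685.
θ ≈ 44.98°.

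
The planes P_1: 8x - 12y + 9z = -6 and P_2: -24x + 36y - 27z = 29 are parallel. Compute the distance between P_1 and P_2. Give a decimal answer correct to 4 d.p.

0.2157

Rescale P_2 by 1/(-3): 8x - 12y + 9z = -29/3. Then distance = |-6 − (-29/3)| / √289 ≈ 0.2157.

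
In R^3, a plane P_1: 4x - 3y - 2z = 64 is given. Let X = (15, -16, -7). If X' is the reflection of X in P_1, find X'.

λ = (n·X − d)/|n|² = (122 − 64)/29 = 2.
Reflection = X − 2λn = (15, -16, -7) − 4·(4, -3, -2) = (-1, -4, 1).

(-1, -4, 1)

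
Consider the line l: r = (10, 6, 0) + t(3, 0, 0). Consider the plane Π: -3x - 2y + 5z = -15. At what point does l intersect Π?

Substitute r = (10, 6, 0) + t(3, 0, 0) into the plane: -42 + (-9)t = -15, so t = -3.
Intersection: (10, 6, 0) + (-3)·(3, 0, 0) = (1, 6, 0).

(1, 6, 0)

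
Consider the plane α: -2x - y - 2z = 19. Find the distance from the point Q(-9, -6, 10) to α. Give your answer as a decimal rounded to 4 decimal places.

5.0000

n·Q − d = (-2)·(-9) + (-1)·(-6) + (-2)·(10) − 19 = -15; |n| = √9.
Distance = |-15| / √9 = 15/√9 ≈ 5.0000.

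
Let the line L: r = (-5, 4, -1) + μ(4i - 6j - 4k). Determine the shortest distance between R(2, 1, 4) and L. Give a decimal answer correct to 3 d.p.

8.547

Taking (-5, 4, -1) on L with direction v = (4, -6, -4): w = R − (-5, 4, -1) = (7, -3, 5), and w × v = (42, 48, -30).
Distance = |w × v| / |v| = √4968 / √68 ≈ 8.547.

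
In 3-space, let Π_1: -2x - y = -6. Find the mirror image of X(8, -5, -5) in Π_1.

λ = (n·X − d)/|n|² = (-11 − (-6))/5 = -1.
Reflection = X − 2λn = (8, -5, -5) − (-2)·(-2, -1, 0) = (4, -7, -5).

(4, -7, -5)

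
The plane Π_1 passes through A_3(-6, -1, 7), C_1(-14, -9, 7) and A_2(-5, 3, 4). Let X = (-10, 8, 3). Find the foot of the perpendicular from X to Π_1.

(-7, 5, 0)

A_3C_1 = (-8, -8, 0), A_3A_2 = (1, 4, -3); a normal to Π_1 is A_3C_1 × A_3A_2 = (24, -24, -24).
Using A_3: Π_1 has equation 24x - 24y - 24z = -288.
Foot = X − λn with λ = (n·X − d)/|n|² = (-504 − (-288))/1728 = -1/8.
Foot = (-10, 8, 3) − (-1/8)·(24, -24, -24) = (-7, 5, 0).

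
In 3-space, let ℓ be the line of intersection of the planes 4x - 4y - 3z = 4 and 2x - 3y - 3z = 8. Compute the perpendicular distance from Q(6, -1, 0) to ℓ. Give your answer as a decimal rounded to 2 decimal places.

9.00

Direction of ℓ: (4, -4, -3) × (2, -3, -3) = (3, 6, -4).
A point on ℓ: solving the two plane equations with x = -2 gives (-2, 0, -4).
Taking (-2, 0, -4) on ℓ with direction v = (3, 6, -4): w = Q − (-2, 0, -4) = (8, -1, 4), and w × v = (-20, 44, 51).
Distance = |w × v| / |v| = √4937 / √61 ≈ 9.00.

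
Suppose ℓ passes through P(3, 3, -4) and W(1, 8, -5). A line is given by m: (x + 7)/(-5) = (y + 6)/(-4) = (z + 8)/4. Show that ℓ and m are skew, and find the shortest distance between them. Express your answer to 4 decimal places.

10.5114

A direction vector for ℓ is W − P = (-2, 5, -1).
m has direction (-5, -4, 4) through (-7, -6, -8).
Common perpendicular direction n = (-2, 5, -1) × (-5, -4, 4) = (16, 13, 33).
With w = (-7, -6, -8) − (3, 3, -4) = (-10, -9, -4), w · n = -409.
Since n ≠ 0 the lines are not parallel, and w · n = -409 ≠ 0 so they do not intersect; hence they are skew.
Distance = |w · n| / |n| = |-409| / √1514 ≈ 10.5114.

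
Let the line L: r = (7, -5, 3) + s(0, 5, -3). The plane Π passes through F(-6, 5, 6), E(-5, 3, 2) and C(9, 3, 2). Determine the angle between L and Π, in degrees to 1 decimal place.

85.6

FE = (1, -2, -4), FC = (15, -2, -4); a normal to Π is FE × FC = (0, -56, 28).
Using F: Π has equation -56y + 28z = -112.
sin θ = |n·v| / (|n||v|) = |-364| / (√3920 · √34) = 0.99705.
θ ≈ 85.6°.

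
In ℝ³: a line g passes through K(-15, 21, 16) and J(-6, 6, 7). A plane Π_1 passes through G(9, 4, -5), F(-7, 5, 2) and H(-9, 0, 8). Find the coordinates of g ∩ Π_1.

(-3, 1, 4)

A direction vector for g is J − K = (9, -15, -9).
GF = (-16, 1, 7), GH = (-18, -4, 13); a normal to Π_1 is GF × GH = (41, 82, 82).
Using G: Π_1 has equation 41x + 82y + 82z = 287.
Substitute r = (-15, 21, 16) + t(9, -15, -9) into the plane: 2419 + (-1599)t = 287, so t = 4/3.
Intersection: (-15, 21, 16) + (4/3)·(9, -15, -9) = (-3, 1, 4).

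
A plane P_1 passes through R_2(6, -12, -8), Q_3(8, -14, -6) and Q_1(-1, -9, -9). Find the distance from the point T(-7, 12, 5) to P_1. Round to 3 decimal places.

R_2Q_3 = (2, -2, 2), R_2Q_1 = (-7, 3, -1); a normal to P_1 is R_2Q_3 × R_2Q_1 = (-4, -12, -8).
Using R_2: P_1 has equation -4x - 12y - 8z = 184.
n·T − d = (-4)·(-7) + (-12)·(12) + (-8)·(5) − 184 = -340; |n| = √224.
Distance = |-340| / √224 = 340/√224 ≈ 22.717.

22.717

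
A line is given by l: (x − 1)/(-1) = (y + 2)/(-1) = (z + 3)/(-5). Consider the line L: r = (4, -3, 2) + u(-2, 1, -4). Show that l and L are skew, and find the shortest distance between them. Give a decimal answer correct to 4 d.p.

l has direction (-1, -1, -5) through (1, -2, -3).
Common perpendicular direction n = (-1, -1, -5) × (-2, 1, -4) = (9, 6, -3).
With w = (4, -3, 2) − (1, -2, -3) = (3, -1, 5), w · n = 6.
Since n ≠ 0 the lines are not parallel, and w · n = 6 ≠ 0 so they do not intersect; hence they are skew.
Distance = |w · n| / |n| = |6| / √126 ≈ 0.5345.

0.5345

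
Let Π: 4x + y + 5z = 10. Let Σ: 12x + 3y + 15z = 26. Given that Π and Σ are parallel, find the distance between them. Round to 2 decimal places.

Rescale Σ by 1/3: 4x + y + 5z = 26/3. Then distance = |10 − (26/3)| / √42 ≈ 0.21.

0.21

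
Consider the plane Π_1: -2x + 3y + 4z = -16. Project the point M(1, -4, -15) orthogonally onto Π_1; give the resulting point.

(-3, 2, -7)

Foot = M − λn with λ = (n·M − d)/|n|² = (-74 − (-16))/29 = -2.
Foot = (1, -4, -15) − (-2)·(-2, 3, 4) = (-3, 2, -7).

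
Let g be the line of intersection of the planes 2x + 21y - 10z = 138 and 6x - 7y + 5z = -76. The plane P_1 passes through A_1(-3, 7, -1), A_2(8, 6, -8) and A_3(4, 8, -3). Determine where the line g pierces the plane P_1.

(-4, 6, -2)

Direction of g: (2, 21, -10) × (6, -7, 5) = (35, -70, -140).
A point on g: solving the two plane equations with x = -5 gives (-5, 8, 2).
A_1A_2 = (11, -1, -7), A_1A_3 = (7, 1, -2); a normal to P_1 is A_1A_2 × A_1A_3 = (9, -27, 18).
Using A_1: P_1 has equation 9x - 27y + 18z = -234.
Substitute r = (-5, 8, 2) + t(35, -70, -140) into the plane: -225 + (-315)t = -234, so t = 1/35.
Intersection: (-5, 8, 2) + (1/35)·(35, -70, -140) = (-4, 6, -2).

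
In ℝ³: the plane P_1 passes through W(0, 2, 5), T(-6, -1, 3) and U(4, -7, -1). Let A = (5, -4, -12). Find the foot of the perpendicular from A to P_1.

(5, -10, -3)

WT = (-6, -3, -2), WU = (4, -9, -6); a normal to P_1 is WT × WU = (0, -44, 66).
Using W: P_1 has equation -44y + 66z = 242.
Foot = A − λn with λ = (n·A − d)/|n|² = (-616 − 242)/6292 = -3/22.
Foot = (5, -4, -12) − (-3/22)·(0, -44, 66) = (5, -10, -3).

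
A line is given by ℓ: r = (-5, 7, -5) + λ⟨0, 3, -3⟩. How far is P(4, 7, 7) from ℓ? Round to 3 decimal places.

12.369

Taking (-5, 7, -5) on ℓ with direction v = (0, 3, -3): w = P − (-5, 7, -5) = (9, 0, 12), and w × v = (-36, 27, 27).
Distance = |w × v| / |v| = √2754 / √18 ≈ 12.369.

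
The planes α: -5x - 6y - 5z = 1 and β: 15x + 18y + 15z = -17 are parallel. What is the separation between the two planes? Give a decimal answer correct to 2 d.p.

Rescale β by 1/(-3): -5x - 6y - 5z = 17/3. Then distance = |1 − (17/3)| / √86 ≈ 0.50.

0.50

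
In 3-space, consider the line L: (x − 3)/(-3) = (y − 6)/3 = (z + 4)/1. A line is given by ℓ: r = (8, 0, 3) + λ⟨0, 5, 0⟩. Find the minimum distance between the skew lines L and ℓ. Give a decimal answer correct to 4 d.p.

L has direction (-3, 3, 1) through (3, 6, -4).
Common perpendicular direction n = (-3, 3, 1) × (0, 5, 0) = (-5, 0, -15).
With w = (8, 0, 3) − (3, 6, -4) = (5, -6, 7), w · n = -130.
Distance = |w · n| / |n| = |-130| / √250 ≈ 8.2219.

8.2219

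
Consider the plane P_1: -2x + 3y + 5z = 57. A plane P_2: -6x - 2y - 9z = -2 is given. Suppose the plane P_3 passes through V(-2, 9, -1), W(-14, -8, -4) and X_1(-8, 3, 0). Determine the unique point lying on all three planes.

(-8, 7, 4)

VW = (-12, -17, -3), VX_1 = (-6, -6, 1); a normal to P_3 is VW × VX_1 = (-35, 30, -30).
Using V: P_3 has equation -35x + 30y - 30z = 370.
Solving the 3×3 linear system -2x + 3y + 5z = 57, -6x - 2y - 9z = -2, -35x + 30y - 30z = 370 (e.g. by elimination or Cramer's rule, determinant = -1505) gives (-8, 7, 4).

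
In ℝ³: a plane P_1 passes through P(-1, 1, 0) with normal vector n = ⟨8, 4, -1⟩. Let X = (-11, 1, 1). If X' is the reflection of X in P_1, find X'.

(5, 9, -1)

P_1: n·r = n·P gives 8x + 4y - z = -4.
λ = (n·X − d)/|n|² = (-85 − (-4))/81 = -1.
Reflection = X − 2λn = (-11, 1, 1) − (-2)·(8, 4, -1) = (5, 9, -1).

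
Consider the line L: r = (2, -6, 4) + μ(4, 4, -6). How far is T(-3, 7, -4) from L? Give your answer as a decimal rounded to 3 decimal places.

12.802

Taking (2, -6, 4) on L with direction v = (4, 4, -6): w = T − (2, -6, 4) = (-5, 13, -8), and w × v = (-46, -62, -72).
Distance = |w × v| / |v| = √11144 / √68 ≈ 12.802.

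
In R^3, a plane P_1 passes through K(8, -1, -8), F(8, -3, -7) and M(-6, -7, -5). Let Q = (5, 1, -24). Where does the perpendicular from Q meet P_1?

KF = (0, -2, 1), KM = (-14, -6, 3); a normal to P_1 is KF × KM = (0, -14, -28).
Using K: P_1 has equation -14y - 28z = 238.
Foot = Q − λn with λ = (n·Q − d)/|n|² = (658 − 238)/980 = 3/7.
Foot = (5, 1, -24) − (3/7)·(0, -14, -28) = (5, 7, -12).

(5, 7, -12)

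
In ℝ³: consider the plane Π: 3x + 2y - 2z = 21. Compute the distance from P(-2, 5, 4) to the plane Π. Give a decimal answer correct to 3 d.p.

6.063

n·P − d = (3)·(-2) + (2)·(5) + (-2)·(4) − 21 = -25; |n| = √17.
Distance = |-25| / √17 = 25/√17 ≈ 6.063.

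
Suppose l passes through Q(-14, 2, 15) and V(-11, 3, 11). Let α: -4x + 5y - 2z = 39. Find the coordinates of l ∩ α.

(-5, 5, 3)

A direction vector for l is V − Q = (3, 1, -4).
Substitute r = (-14, 2, 15) + t(3, 1, -4) into the plane: 36 + 1t = 39, so t = 3.
Intersection: (-14, 2, 15) + 3·(3, 1, -4) = (-5, 5, 3).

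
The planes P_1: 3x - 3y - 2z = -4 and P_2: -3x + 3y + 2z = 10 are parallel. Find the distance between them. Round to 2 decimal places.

1.28

Rescale P_2 by 1/(-1): 3x - 3y - 2z = -10. Then distance = |-4 − (-10)| / √22 ≈ 1.28.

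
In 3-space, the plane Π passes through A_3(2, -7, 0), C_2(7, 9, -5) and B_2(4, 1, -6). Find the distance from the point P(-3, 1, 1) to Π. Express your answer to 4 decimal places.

A_3C_2 = (5, 16, -5), A_3B_2 = (2, 8, -6); a normal to Π is A_3C_2 × A_3B_2 = (-56, 20, 8).
Using A_3: Π has equation -56x + 20y + 8z = -252.
n·P − d = (-56)·(-3) + (20)·(1) + (8)·(1) − (-252) = 448; |n| = √3600.
Distance = |448| / √3600 = 448/√3600 ≈ 7.4667.

7.4667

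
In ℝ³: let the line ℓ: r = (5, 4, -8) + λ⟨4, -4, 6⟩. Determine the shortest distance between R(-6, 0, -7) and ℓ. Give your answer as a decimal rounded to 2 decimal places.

Taking (5, 4, -8) on ℓ with direction v = (4, -4, 6): w = R − (5, 4, -8) = (-11, -4, 1), and w × v = (-20, 70, 60).
Distance = |w × v| / |v| = √8900 / √68 ≈ 11.44.

11.44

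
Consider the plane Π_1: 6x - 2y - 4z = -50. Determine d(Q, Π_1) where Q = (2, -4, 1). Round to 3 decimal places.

n·Q − d = (6)·(2) + (-2)·(-4) + (-4)·(1) − (-50) = 66; |n| = √56.
Distance = |66| / √56 = 66/√56 ≈ 8.820.

8.820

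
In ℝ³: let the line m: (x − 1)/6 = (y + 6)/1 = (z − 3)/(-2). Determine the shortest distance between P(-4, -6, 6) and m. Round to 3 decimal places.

m has direction (6, 1, -2) through (1, -6, 3).
Taking (1, -6, 3) on m with direction v = (6, 1, -2): w = P − (1, -6, 3) = (-5, 0, 3), and w × v = (-3, 8, -5).
Distance = |w × v| / |v| = √98 / √41 ≈ 1.546.

1.546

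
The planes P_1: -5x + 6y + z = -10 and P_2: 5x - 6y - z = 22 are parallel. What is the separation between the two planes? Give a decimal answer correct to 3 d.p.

Rescale P_2 by 1/(-1): -5x + 6y + z = -22. Then distance = |-10 − (-22)| / √62 ≈ 1.524.

1.524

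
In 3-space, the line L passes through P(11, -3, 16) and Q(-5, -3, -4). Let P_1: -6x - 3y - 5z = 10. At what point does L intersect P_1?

(-1, -3, 1)

A direction vector for L is Q − P = (-16, 0, -20).
Substitute r = (11, -3, 16) + t(-16, 0, -20) into the plane: -137 + 196t = 10, so t = 3/4.
Intersection: (11, -3, 16) + (3/4)·(-16, 0, -20) = (-1, -3, 1).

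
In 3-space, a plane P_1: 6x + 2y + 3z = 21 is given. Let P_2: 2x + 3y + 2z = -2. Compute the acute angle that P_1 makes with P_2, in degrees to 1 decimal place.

33.7

cos θ = |n₁·n₂| / (|n₁||n₂|) = |24| / (√49 · √17).
θ = arccos(0.83155) ≈ 33.7°.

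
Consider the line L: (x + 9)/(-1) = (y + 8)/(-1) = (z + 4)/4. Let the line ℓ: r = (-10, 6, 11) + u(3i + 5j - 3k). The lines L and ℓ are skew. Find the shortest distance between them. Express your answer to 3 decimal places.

L has direction (-1, -1, 4) through (-9, -8, -4).
Common perpendicular direction n = (-1, -1, 4) × (3, 5, -3) = (-17, 9, -2).
With w = (-10, 6, 11) − (-9, -8, -4) = (-1, 14, 15), w · n = 113.
Distance = |w · n| / |n| = |113| / √374 ≈ 5.843.

5.843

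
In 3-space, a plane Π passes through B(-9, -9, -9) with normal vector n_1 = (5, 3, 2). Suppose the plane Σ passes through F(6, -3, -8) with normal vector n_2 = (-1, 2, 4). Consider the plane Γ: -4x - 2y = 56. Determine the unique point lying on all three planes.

(-8, -12, -7)

Π: n_1·r = n_1·B gives 5x + 3y + 2z = -90.
Σ: n_2·r = n_2·F gives -x + 2y + 4z = -44.
Solving the 3×3 linear system 5x + 3y + 2z = -90, -x + 2y + 4z = -44, -4x - 2y = 56 (e.g. by elimination or Cramer's rule, determinant = 12) gives (-8, -12, -7).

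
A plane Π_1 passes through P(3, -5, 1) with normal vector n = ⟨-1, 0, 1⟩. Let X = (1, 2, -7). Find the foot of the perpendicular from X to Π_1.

Π_1: n·r = n·P gives -x + z = -2.
Foot = X − λn with λ = (n·X − d)/|n|² = (-8 − (-2))/2 = -3.
Foot = (1, 2, -7) − (-3)·(-1, 0, 1) = (-2, 2, -4).

(-2, 2, -4)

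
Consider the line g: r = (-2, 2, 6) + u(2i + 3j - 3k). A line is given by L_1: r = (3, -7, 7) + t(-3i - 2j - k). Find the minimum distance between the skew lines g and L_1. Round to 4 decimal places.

Common perpendicular direction n = (2, 3, -3) × (-3, -2, -1) = (-9, 11, 5).
With w = (3, -7, 7) − (-2, 2, 6) = (5, -9, 1), w · n = -139.
Distance = |w · n| / |n| = |-139| / √227 ≈ 9.2258.

9.2258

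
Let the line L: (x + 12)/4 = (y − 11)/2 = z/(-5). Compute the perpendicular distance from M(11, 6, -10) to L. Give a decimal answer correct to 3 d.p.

16.334

L has direction (4, 2, -5) through (-12, 11, 0).
Taking (-12, 11, 0) on L with direction v = (4, 2, -5): w = M − (-12, 11, 0) = (23, -5, -10), and w × v = (45, 75, 66).
Distance = |w × v| / |v| = √12006 / √45 ≈ 16.334.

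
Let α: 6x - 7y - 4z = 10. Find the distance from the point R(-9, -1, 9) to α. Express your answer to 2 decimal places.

n·R − d = (6)·(-9) + (-7)·(-1) + (-4)·(9) − 10 = -93; |n| = √101.
Distance = |-93| / √101 = 93/√101 ≈ 9.25.

9.25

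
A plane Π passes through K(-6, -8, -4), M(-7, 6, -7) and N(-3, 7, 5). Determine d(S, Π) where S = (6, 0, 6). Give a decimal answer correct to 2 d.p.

KM = (-1, 14, -3), KN = (3, 15, 9); a normal to Π is KM × KN = (171, 0, -57).
Using K: Π has equation 171x - 57z = -798.
n·S − d = (171)·(6) + (0)·(0) + (-57)·(6) − (-798) = 1482; |n| = √32490.
Distance = |1482| / √32490 = 1482/√32490 ≈ 8.22.

8.22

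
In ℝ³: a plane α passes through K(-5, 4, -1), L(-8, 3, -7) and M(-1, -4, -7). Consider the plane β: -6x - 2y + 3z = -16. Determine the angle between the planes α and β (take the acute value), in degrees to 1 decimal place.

24.0

KL = (-3, -1, -6), KM = (4, -8, -6); a normal to α is KL × KM = (-42, -42, 28).
Using K: α has equation -42x - 42y + 28z = 14.
cos θ = |n₁·n₂| / (|n₁||n₂|) = |420| / (√4312 · √49).
θ = arccos(0.91372) ≈ 24.0°.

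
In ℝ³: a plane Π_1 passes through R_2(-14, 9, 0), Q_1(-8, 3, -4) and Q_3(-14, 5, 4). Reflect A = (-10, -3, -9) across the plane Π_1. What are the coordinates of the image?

R_2Q_1 = (6, -6, -4), R_2Q_3 = (0, -4, 4); a normal to Π_1 is R_2Q_1 × R_2Q_3 = (-40, -24, -24).
Using R_2: Π_1 has equation -40x - 24y - 24z = 344.
λ = (n·A − d)/|n|² = (688 − 344)/2752 = 1/8.
Reflection = A − 2λn = (-10, -3, -9) − (1/4)·(-40, -24, -24) = (0, 3, -3).

(0, 3, -3)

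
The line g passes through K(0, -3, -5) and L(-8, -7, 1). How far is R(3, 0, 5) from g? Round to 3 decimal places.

A direction vector for g is L − K = (-8, -4, 6).
Taking (0, -3, -5) on g with direction v = (-8, -4, 6): w = R − (0, -3, -5) = (3, 3, 10), and w × v = (58, -98, 12).
Distance = |w × v| / |v| = √13112 / √116 ≈ 10.632.

10.632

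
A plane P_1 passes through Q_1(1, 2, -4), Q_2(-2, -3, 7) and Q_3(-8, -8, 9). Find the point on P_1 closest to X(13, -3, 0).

Q_1Q_2 = (-3, -5, 11), Q_1Q_3 = (-9, -10, 13); a normal to P_1 is Q_1Q_2 × Q_1Q_3 = (45, -60, -15).
Using Q_1: P_1 has equation 45x - 60y - 15z = -15.
Foot = X − λn with λ = (n·X − d)/|n|² = (765 − (-15))/5850 = 2/15.
Foot = (13, -3, 0) − (2/15)·(45, -60, -15) = (7, 5, 2).

(7, 5, 2)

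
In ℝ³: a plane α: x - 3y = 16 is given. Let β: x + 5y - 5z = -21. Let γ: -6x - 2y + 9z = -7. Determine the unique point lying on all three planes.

(4, -4, 1)

Solving the 3×3 linear system x - 3y = 16, x + 5y - 5z = -21, -6x - 2y + 9z = -7 (e.g. by elimination or Cramer's rule, determinant = -28) gives (4, -4, 1).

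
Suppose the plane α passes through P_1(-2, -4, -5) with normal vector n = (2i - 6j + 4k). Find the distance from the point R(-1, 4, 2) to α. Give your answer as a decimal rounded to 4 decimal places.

2.4054

α: n·r = n·P_1 gives 2x - 6y + 4z = 0.
n·R − d = (2)·(-1) + (-6)·(4) + (4)·(2) − 0 = -18; |n| = √56.
Distance = |-18| / √56 = 18/√56 ≈ 2.4054.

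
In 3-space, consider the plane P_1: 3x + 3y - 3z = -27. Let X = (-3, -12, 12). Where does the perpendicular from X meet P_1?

(3, -6, 6)

Foot = X − λn with λ = (n·X − d)/|n|² = (-81 − (-27))/27 = -2.
Foot = (-3, -12, 12) − (-2)·(3, 3, -3) = (3, -6, 6).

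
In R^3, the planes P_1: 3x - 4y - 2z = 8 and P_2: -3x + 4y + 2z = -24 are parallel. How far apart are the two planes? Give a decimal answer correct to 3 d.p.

Rescale P_2 by 1/(-1): 3x - 4y - 2z = 24. Then distance = |8 − 24| / √29 ≈ 2.971.

2.971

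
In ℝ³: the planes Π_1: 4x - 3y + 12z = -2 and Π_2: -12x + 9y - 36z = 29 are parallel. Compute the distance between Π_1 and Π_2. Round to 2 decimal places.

0.59

Rescale Π_2 by 1/(-3): 4x - 3y + 12z = -29/3. Then distance = |-2 − (-29/3)| / √169 ≈ 0.59.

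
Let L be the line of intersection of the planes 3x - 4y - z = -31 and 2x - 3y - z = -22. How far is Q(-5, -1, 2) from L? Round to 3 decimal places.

3.559

Direction of L: (3, -4, -1) × (2, -3, -1) = (1, 1, -1).
A point on L: solving the two plane equations with x = -4 gives (-4, 5, -1).
Taking (-4, 5, -1) on L with direction v = (1, 1, -1): w = Q − (-4, 5, -1) = (-1, -6, 3), and w × v = (3, 2, 5).
Distance = |w × v| / |v| = √38 / √3 ≈ 3.559.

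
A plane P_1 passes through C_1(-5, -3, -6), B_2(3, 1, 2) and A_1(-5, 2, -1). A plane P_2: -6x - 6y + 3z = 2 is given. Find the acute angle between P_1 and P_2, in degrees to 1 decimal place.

C_1B_2 = (8, 4, 8), C_1A_1 = (0, 5, 5); a normal to P_1 is C_1B_2 × C_1A_1 = (-20, -40, 40).
Using C_1: P_1 has equation -20x - 40y + 40z = -20.
cos θ = |n₁·n₂| / (|n₁||n₂|) = |480| / (√3600 · √81).
θ = arccos(0.88889) ≈ 27.3°.

27.3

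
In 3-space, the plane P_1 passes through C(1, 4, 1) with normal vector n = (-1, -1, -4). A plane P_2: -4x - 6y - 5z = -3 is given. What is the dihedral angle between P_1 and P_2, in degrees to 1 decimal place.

P_1: n·r = n·C gives -x - y - 4z = -9.
cos θ = |n₁·n₂| / (|n₁||n₂|) = |30| / (√18 · √77).
θ = arccos(0.80582) ≈ 36.3°.

36.3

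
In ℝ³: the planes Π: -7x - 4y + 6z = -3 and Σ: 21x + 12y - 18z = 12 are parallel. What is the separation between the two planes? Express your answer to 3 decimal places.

Rescale Σ by 1/(-3): -7x - 4y + 6z = -4. Then distance = |-3 − (-4)| / √101 ≈ 0.100.

0.100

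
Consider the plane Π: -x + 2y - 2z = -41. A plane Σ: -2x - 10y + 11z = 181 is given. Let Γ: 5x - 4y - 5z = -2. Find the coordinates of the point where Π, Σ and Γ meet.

(5, -7, 11)

Solving the 3×3 linear system -x + 2y - 2z = -41, -2x - 10y + 11z = 181, 5x - 4y - 5z = -2 (e.g. by elimination or Cramer's rule, determinant = -120) gives (5, -7, 11).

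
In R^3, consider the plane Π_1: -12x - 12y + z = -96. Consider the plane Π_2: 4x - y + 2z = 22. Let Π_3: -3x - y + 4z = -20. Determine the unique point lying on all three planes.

Solving the 3×3 linear system -12x - 12y + z = -96, 4x - y + 2z = 22, -3x - y + 4z = -20 (e.g. by elimination or Cramer's rule, determinant = 281) gives (6, 2, 0).

(6, 2, 0)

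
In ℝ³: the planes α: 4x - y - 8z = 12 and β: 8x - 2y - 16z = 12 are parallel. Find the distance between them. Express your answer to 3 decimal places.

0.667

Rescale β by 1/2: 4x - y - 8z = 6. Then distance = |12 − 6| / √81 ≈ 0.667.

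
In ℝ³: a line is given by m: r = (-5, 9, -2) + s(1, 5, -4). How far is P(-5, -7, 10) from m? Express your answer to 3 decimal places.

Taking (-5, 9, -2) on m with direction v = (1, 5, -4): w = P − (-5, 9, -2) = (0, -16, 12), and w × v = (4, 12, 16).
Distance = |w × v| / |v| = √416 / √42 ≈ 3.147.

3.147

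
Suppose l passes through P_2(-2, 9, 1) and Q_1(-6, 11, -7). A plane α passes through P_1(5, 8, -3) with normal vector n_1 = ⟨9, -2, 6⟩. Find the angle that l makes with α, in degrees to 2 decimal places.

A direction vector for l is Q_1 − P_2 = (-4, 2, -8).
α: n_1·r = n_1·P_1 gives 9x - 2y + 6z = 11.
sin θ = |n·v| / (|n||v|) = |-88| / (√121 · √84) = 0.87287.
θ ≈ 60.79°.

60.79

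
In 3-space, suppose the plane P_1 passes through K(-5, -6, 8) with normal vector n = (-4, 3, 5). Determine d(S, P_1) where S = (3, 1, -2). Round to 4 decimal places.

8.6267

P_1: n·r = n·K gives -4x + 3y + 5z = 42.
n·S − d = (-4)·(3) + (3)·(1) + (5)·(-2) − 42 = -61; |n| = √50.
Distance = |-61| / √50 = 61/√50 ≈ 8.6267.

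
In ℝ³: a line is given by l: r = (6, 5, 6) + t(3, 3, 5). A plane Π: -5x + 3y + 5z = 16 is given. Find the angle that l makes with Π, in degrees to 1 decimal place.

sin θ = |n·v| / (|n||v|) = |19| / (√59 · √43) = 0.37722.
θ ≈ 22.2°.

22.2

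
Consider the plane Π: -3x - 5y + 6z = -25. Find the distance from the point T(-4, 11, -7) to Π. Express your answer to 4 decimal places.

n·T − d = (-3)·(-4) + (-5)·(11) + (6)·(-7) − (-25) = -60; |n| = √70.
Distance = |-60| / √70 = 60/√70 ≈ 7.1714.

7.1714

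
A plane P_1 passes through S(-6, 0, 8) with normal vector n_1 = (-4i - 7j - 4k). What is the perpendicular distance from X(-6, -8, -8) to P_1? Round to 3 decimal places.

P_1: n_1·r = n_1·S gives -4x - 7y - 4z = -8.
n·X − d = (-4)·(-6) + (-7)·(-8) + (-4)·(-8) − (-8) = 120; |n| = √81.
Distance = |120| / √81 = 120/√81 ≈ 13.333.

13.333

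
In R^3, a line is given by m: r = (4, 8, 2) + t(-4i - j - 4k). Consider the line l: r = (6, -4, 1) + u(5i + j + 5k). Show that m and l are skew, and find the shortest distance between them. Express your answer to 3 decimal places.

Common perpendicular direction n = (-4, -1, -4) × (5, 1, 5) = (-1, 0, 1).
With w = (6, -4, 1) − (4, 8, 2) = (2, -12, -1), w · n = -3.
Since n ≠ 0 the lines are not parallel, and w · n = -3 ≠ 0 so they do not intersect; hence they are skew.
Distance = |w · n| / |n| = |-3| / √2 ≈ 2.121.

2.121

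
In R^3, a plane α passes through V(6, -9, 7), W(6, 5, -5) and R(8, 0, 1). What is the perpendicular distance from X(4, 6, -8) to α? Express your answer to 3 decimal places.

VW = (0, 14, -12), VR = (2, 9, -6); a normal to α is VW × VR = (24, -24, -28).
Using V: α has equation 24x - 24y - 28z = 164.
n·X − d = (24)·(4) + (-24)·(6) + (-28)·(-8) − 164 = 12; |n| = √1936.
Distance = |12| / √1936 = 12/√1936 ≈ 0.273.

0.273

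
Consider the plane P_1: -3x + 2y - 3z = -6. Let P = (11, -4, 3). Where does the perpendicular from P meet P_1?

Foot = P − λn with λ = (n·P − d)/|n|² = (-50 − (-6))/22 = -2.
Foot = (11, -4, 3) − (-2)·(-3, 2, -3) = (5, 0, -3).

(5, 0, -3)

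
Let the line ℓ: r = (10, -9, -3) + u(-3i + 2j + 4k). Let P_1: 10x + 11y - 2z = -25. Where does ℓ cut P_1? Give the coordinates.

Substitute r = (10, -9, -3) + t(-3, 2, 4) into the plane: 7 + (-16)t = -25, so t = 2.
Intersection: (10, -9, -3) + 2·(-3, 2, 4) = (4, -5, 5).

(4, -5, 5)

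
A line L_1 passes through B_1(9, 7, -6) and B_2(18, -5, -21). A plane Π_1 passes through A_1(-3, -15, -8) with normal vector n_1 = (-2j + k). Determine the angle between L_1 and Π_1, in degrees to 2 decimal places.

10.94

A direction vector for L_1 is B_2 − B_1 = (9, -12, -15).
Π_1: n_1·r = n_1·A_1 gives -2y + z = 22.
sin θ = |n·v| / (|n||v|) = |9| / (√5 · √450) = 0.18974.
θ ≈ 10.94°.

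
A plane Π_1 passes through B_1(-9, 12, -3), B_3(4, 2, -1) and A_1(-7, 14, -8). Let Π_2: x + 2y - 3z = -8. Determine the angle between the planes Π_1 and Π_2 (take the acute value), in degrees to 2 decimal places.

B_1B_3 = (13, -10, 2), B_1A_1 = (2, 2, -5); a normal to Π_1 is B_1B_3 × B_1A_1 = (46, 69, 46).
Using B_1: Π_1 has equation 46x + 69y + 46z = 276.
cos θ = |n₁·n₂| / (|n₁||n₂|) = |46| / (√8993 · √14).
θ = arccos(0.12964) ≈ 82.55°.

82.55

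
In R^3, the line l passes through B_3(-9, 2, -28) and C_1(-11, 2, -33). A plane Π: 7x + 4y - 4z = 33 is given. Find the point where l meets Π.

(-1, 2, -8)

A direction vector for l is C_1 − B_3 = (-2, 0, -5).
Substitute r = (-9, 2, -28) + t(-2, 0, -5) into the plane: 57 + 6t = 33, so t = -4.
Intersection: (-9, 2, -28) + (-4)·(-2, 0, -5) = (-1, 2, -8).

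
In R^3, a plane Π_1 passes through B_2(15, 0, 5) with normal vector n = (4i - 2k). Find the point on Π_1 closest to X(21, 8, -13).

(9, 8, -7)

Π_1: n·r = n·B_2 gives 4x - 2z = 50.
Foot = X − λn with λ = (n·X − d)/|n|² = (110 − 50)/20 = 3.
Foot = (21, 8, -13) − 3·(4, 0, -2) = (9, 8, -7).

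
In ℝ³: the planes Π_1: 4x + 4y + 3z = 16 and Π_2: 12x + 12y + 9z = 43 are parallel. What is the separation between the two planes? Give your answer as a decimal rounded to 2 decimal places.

Rescale Π_2 by 1/3: 4x + 4y + 3z = 43/3. Then distance = |16 − (43/3)| / √41 ≈ 0.26.

0.26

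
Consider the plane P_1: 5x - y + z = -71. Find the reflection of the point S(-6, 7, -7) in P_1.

λ = (n·S − d)/|n|² = (-44 − (-71))/27 = 1.
Reflection = S − 2λn = (-6, 7, -7) − 2·(5, -1, 1) = (-16, 9, -9).

(-16, 9, -9)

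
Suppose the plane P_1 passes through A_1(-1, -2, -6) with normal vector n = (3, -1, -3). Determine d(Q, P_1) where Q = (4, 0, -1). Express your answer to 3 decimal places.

0.459

P_1: n·r = n·A_1 gives 3x - y - 3z = 17.
n·Q − d = (3)·(4) + (-1)·(0) + (-3)·(-1) − 17 = -2; |n| = √19.
Distance = |-2| / √19 = 2/√19 ≈ 0.459.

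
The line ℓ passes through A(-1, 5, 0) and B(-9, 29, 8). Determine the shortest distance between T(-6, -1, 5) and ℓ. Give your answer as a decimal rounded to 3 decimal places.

A direction vector for ℓ is B − A = (-8, 24, 8).
Taking (-1, 5, 0) on ℓ with direction v = (-8, 24, 8): w = T − (-1, 5, 0) = (-5, -6, 5), and w × v = (-168, 0, -168).
Distance = |w × v| / |v| = √56448 / √704 ≈ 8.954.

8.954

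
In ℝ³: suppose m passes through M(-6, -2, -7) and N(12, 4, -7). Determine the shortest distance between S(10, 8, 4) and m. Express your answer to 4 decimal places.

11.8575

A direction vector for m is N − M = (18, 6, 0).
Taking (-6, -2, -7) on m with direction v = (18, 6, 0): w = S − (-6, -2, -7) = (16, 10, 11), and w × v = (-66, 198, -84).
Distance = |w × v| / |v| = √50616 / √360 ≈ 11.8575.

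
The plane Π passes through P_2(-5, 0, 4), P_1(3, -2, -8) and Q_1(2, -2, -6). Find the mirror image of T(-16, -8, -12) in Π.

P_2P_1 = (8, -2, -12), P_2Q_1 = (7, -2, -10); a normal to Π is P_2P_1 × P_2Q_1 = (-4, -4, -2).
Using P_2: Π has equation -4x - 4y - 2z = 12.
λ = (n·T − d)/|n|² = (120 − 12)/36 = 3.
Reflection = T − 2λn = (-16, -8, -12) − 6·(-4, -4, -2) = (8, 16, 0).

(8, 16, 0)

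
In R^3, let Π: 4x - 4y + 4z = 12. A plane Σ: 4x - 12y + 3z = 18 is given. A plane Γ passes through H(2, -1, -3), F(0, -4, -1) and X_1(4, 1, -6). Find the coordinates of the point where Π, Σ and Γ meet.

HF = (-2, -3, 2), HX_1 = (2, 2, -3); a normal to Γ is HF × HX_1 = (5, -2, 2).
Using H: Γ has equation 5x - 2y + 2z = 6.
Solving the 3×3 linear system 4x - 4y + 4z = 12, 4x - 12y + 3z = 18, 5x - 2y + 2z = 6 (e.g. by elimination or Cramer's rule, determinant = 108) gives (0, -1, 2).

(0, -1, 2)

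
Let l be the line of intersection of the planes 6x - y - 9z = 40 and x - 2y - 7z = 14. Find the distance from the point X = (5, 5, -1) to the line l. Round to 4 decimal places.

Direction of l: (6, -1, -9) × (1, -2, -7) = (-11, 33, -11).
A point on l: solving the two plane equations with x = 3 gives (3, 5, -3).
Taking (3, 5, -3) on l with direction v = (-11, 33, -11): w = X − (3, 5, -3) = (2, 0, 2), and w × v = (-66, 0, 66).
Distance = |w × v| / |v| = √8712 / √1331 ≈ 2.5584.

2.5584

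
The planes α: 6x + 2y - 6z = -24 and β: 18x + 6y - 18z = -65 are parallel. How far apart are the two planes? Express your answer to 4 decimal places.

Rescale β by 1/3: 6x + 2y - 6z = -65/3. Then distance = |-24 − (-65/3)| / √76 ≈ 0.2677.

0.2677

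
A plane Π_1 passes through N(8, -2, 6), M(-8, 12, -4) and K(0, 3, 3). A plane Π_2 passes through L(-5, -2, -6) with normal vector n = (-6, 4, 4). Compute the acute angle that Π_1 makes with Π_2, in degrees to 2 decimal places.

56.71

NM = (-16, 14, -10), NK = (-8, 5, -3); a normal to Π_1 is NM × NK = (8, 32, 32).
Using N: Π_1 has equation 8x + 32y + 32z = 192.
Π_2: n·r = n·L gives -6x + 4y + 4z = -2.
cos θ = |n₁·n₂| / (|n₁||n₂|) = |208| / (√2112 · √68).
θ = arccos(0.54886) ≈ 56.71°.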